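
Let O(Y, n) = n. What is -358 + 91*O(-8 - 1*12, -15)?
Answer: -1723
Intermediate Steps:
-358 + 91*O(-8 - 1*12, -15) = -358 + 91*(-15) = -358 - 1365 = -1723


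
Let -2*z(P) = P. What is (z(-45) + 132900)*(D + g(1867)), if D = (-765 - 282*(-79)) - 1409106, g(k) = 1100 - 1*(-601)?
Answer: -184216229370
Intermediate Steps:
z(P) = -P/2
g(k) = 1701 (g(k) = 1100 + 601 = 1701)
D = -1387593 (D = (-765 + 22278) - 1409106 = 21513 - 1409106 = -1387593)
(z(-45) + 132900)*(D + g(1867)) = (-1/2*(-45) + 132900)*(-1387593 + 1701) = (45/2 + 132900)*(-1385892) = (265845/2)*(-1385892) = -184216229370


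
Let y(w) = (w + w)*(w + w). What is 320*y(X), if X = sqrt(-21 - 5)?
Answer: -33280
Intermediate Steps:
X = I*sqrt(26) (X = sqrt(-26) = I*sqrt(26) ≈ 5.099*I)
y(w) = 4*w**2 (y(w) = (2*w)*(2*w) = 4*w**2)
320*y(X) = 320*(4*(I*sqrt(26))**2) = 320*(4*(-26)) = 320*(-104) = -33280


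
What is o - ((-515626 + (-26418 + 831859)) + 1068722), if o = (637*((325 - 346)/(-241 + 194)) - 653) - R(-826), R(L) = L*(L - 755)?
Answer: -125246135/47 ≈ -2.6648e+6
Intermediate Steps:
R(L) = L*(-755 + L)
o = -61394896/47 (o = (637*((325 - 346)/(-241 + 194)) - 653) - (-826)*(-755 - 826) = (637*(-21/(-47)) - 653) - (-826)*(-1581) = (637*(-21*(-1/47)) - 653) - 1*1305906 = (637*(21/47) - 653) - 1305906 = (13377/47 - 653) - 1305906 = -17314/47 - 1305906 = -61394896/47 ≈ -1.3063e+6)
o - ((-515626 + (-26418 + 831859)) + 1068722) = -61394896/47 - ((-515626 + (-26418 + 831859)) + 1068722) = -61394896/47 - ((-515626 + 805441) + 1068722) = -61394896/47 - (289815 + 1068722) = -61394896/47 - 1*1358537 = -61394896/47 - 1358537 = -125246135/47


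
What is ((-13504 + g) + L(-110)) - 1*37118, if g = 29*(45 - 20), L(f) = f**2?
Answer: -37797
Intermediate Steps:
g = 725 (g = 29*25 = 725)
((-13504 + g) + L(-110)) - 1*37118 = ((-13504 + 725) + (-110)**2) - 1*37118 = (-12779 + 12100) - 37118 = -679 - 37118 = -37797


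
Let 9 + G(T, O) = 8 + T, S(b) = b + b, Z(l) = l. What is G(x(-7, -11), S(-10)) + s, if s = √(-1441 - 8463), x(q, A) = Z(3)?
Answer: 2 + 4*I*√619 ≈ 2.0 + 99.519*I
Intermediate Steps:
S(b) = 2*b
x(q, A) = 3
G(T, O) = -1 + T (G(T, O) = -9 + (8 + T) = -1 + T)
s = 4*I*√619 (s = √(-9904) = 4*I*√619 ≈ 99.519*I)
G(x(-7, -11), S(-10)) + s = (-1 + 3) + 4*I*√619 = 2 + 4*I*√619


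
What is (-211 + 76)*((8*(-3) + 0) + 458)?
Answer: -58590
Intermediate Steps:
(-211 + 76)*((8*(-3) + 0) + 458) = -135*((-24 + 0) + 458) = -135*(-24 + 458) = -135*434 = -58590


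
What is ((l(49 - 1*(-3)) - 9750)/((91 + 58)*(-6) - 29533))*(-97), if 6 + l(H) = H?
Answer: -941288/30427 ≈ -30.936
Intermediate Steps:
l(H) = -6 + H
((l(49 - 1*(-3)) - 9750)/((91 + 58)*(-6) - 29533))*(-97) = (((-6 + (49 - 1*(-3))) - 9750)/((91 + 58)*(-6) - 29533))*(-97) = (((-6 + (49 + 3)) - 9750)/(149*(-6) - 29533))*(-97) = (((-6 + 52) - 9750)/(-894 - 29533))*(-97) = ((46 - 9750)/(-30427))*(-97) = -9704*(-1/30427)*(-97) = (9704/30427)*(-97) = -941288/30427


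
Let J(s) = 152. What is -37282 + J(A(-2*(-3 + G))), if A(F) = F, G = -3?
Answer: -37130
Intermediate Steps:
-37282 + J(A(-2*(-3 + G))) = -37282 + 152 = -37130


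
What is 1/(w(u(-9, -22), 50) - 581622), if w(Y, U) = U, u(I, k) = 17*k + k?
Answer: -1/581572 ≈ -1.7195e-6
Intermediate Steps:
u(I, k) = 18*k
1/(w(u(-9, -22), 50) - 581622) = 1/(50 - 581622) = 1/(-581572) = -1/581572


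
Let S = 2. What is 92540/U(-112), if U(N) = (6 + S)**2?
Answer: 23135/16 ≈ 1445.9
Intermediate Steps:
U(N) = 64 (U(N) = (6 + 2)**2 = 8**2 = 64)
92540/U(-112) = 92540/64 = 92540*(1/64) = 23135/16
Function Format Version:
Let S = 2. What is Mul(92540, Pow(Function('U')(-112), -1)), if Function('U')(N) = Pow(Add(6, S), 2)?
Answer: Rational(23135, 16) ≈ 1445.9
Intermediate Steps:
Function('U')(N) = 64 (Function('U')(N) = Pow(Add(6, 2), 2) = Pow(8, 2) = 64)
Mul(92540, Pow(Function('U')(-112), -1)) = Mul(92540, Pow(64, -1)) = Mul(92540, Rational(1, 64)) = Rational(23135, 16)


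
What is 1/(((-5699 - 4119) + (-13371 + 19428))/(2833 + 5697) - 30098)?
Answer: -8530/256739701 ≈ -3.3224e-5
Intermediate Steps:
1/(((-5699 - 4119) + (-13371 + 19428))/(2833 + 5697) - 30098) = 1/((-9818 + 6057)/8530 - 30098) = 1/(-3761*1/8530 - 30098) = 1/(-3761/8530 - 30098) = 1/(-256739701/8530) = -8530/256739701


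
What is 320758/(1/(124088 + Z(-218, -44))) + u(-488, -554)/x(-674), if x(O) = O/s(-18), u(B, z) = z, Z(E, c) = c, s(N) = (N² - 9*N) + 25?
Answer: 13408591645171/337 ≈ 3.9788e+10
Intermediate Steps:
s(N) = 25 + N² - 9*N
x(O) = O/511 (x(O) = O/(25 + (-18)² - 9*(-18)) = O/(25 + 324 + 162) = O/511)
320758/(1/(124088 + Z(-218, -44))) + u(-488, -554)/x(-674) = 320758/(1/(124088 - 44)) - 554/((1/511)*(-674)) = 320758/(1/124044) - 554/(-674/511) = 320758/(1/124044) - 554*(-511/674) = 320758*124044 + 141547/337 = 39788105352 + 141547/337 = 13408591645171/337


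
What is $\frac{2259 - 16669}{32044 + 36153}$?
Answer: $- \frac{14410}{68197} \approx -0.2113$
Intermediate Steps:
$\frac{2259 - 16669}{32044 + 36153} = \frac{2259 - 16669}{68197} = \left(-14410\right) \frac{1}{68197} = - \frac{14410}{68197}$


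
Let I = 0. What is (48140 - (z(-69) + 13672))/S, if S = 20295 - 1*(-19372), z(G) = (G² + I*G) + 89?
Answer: 29618/39667 ≈ 0.74667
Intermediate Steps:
z(G) = 89 + G² (z(G) = (G² + 0*G) + 89 = (G² + 0) + 89 = G² + 89 = 89 + G²)
S = 39667 (S = 20295 + 19372 = 39667)
(48140 - (z(-69) + 13672))/S = (48140 - ((89 + (-69)²) + 13672))/39667 = (48140 - ((89 + 4761) + 13672))*(1/39667) = (48140 - (4850 + 13672))*(1/39667) = (48140 - 1*18522)*(1/39667) = (48140 - 18522)*(1/39667) = 29618*(1/39667) = 29618/39667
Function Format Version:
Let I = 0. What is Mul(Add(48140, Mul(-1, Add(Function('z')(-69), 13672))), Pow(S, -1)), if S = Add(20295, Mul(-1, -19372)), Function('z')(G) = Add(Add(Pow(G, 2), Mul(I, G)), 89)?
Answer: Rational(29618, 39667) ≈ 0.74667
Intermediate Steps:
Function('z')(G) = Add(89, Pow(G, 2)) (Function('z')(G) = Add(Add(Pow(G, 2), Mul(0, G)), 89) = Add(Add(Pow(G, 2), 0), 89) = Add(Pow(G, 2), 89) = Add(89, Pow(G, 2)))
S = 39667 (S = Add(20295, 19372) = 39667)
Mul(Add(48140, Mul(-1, Add(Function('z')(-69), 13672))), Pow(S, -1)) = Mul(Add(48140, Mul(-1, Add(Add(89, Pow(-69, 2)), 13672))), Pow(39667, -1)) = Mul(Add(48140, Mul(-1, Add(Add(89, 4761), 13672))), Rational(1, 39667)) = Mul(Add(48140, Mul(-1, Add(4850, 13672))), Rational(1, 39667)) = Mul(Add(48140, Mul(-1, 18522)), Rational(1, 39667)) = Mul(Add(48140, -18522), Rational(1, 39667)) = Mul(29618, Rational(1, 39667)) = Rational(29618, 39667)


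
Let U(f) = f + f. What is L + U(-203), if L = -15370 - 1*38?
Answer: -15814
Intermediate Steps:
U(f) = 2*f
L = -15408 (L = -15370 - 38 = -15408)
L + U(-203) = -15408 + 2*(-203) = -15408 - 406 = -15814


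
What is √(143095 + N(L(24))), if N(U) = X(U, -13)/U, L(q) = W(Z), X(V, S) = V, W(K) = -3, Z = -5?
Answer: 2*√35774 ≈ 378.28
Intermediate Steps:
L(q) = -3
N(U) = 1 (N(U) = U/U = 1)
√(143095 + N(L(24))) = √(143095 + 1) = √143096 = 2*√35774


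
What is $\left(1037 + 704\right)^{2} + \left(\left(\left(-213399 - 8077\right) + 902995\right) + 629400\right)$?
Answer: $4342000$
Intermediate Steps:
$\left(1037 + 704\right)^{2} + \left(\left(\left(-213399 - 8077\right) + 902995\right) + 629400\right) = 1741^{2} + \left(\left(-221476 + 902995\right) + 629400\right) = 3031081 + \left(681519 + 629400\right) = 3031081 + 1310919 = 4342000$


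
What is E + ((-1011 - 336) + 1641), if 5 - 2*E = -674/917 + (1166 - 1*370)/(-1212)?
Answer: 82576174/277851 ≈ 297.20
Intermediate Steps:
E = 887980/277851 (E = 5/2 - (-674/917 + (1166 - 1*370)/(-1212))/2 = 5/2 - (-674*1/917 + (1166 - 370)*(-1/1212))/2 = 5/2 - (-674/917 + 796*(-1/1212))/2 = 5/2 - (-674/917 - 199/303)/2 = 5/2 - 1/2*(-386705/277851) = 5/2 + 386705/555702 = 887980/277851 ≈ 3.1959)
E + ((-1011 - 336) + 1641) = 887980/277851 + ((-1011 - 336) + 1641) = 887980/277851 + (-1347 + 1641) = 887980/277851 + 294 = 82576174/277851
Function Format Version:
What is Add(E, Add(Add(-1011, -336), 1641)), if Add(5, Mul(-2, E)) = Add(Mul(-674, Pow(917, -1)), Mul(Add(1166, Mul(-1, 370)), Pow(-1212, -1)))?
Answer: Rational(82576174, 277851) ≈ 297.20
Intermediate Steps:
E = Rational(887980, 277851) (E = Add(Rational(5, 2), Mul(Rational(-1, 2), Add(Mul(-674, Pow(917, -1)), Mul(Add(1166, Mul(-1, 370)), Pow(-1212, -1))))) = Add(Rational(5, 2), Mul(Rational(-1, 2), Add(Mul(-674, Rational(1, 917)), Mul(Add(1166, -370), Rational(-1, 1212))))) = Add(Rational(5, 2), Mul(Rational(-1, 2), Add(Rational(-674, 917), Mul(796, Rational(-1, 1212))))) = Add(Rational(5, 2), Mul(Rational(-1, 2), Add(Rational(-674, 917), Rational(-199, 303)))) = Add(Rational(5, 2), Mul(Rational(-1, 2), Rational(-386705, 277851))) = Add(Rational(5, 2), Rational(386705, 555702)) = Rational(887980, 277851) ≈ 3.1959)
Add(E, Add(Add(-1011, -336), 1641)) = Add(Rational(887980, 277851), Add(Add(-1011, -336), 1641)) = Add(Rational(887980, 277851), Add(-1347, 1641)) = Add(Rational(887980, 277851), 294) = Rational(82576174, 277851)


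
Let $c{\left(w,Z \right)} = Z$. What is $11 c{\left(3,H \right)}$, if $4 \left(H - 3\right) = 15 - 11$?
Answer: $44$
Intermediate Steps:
$H = 4$ ($H = 3 + \frac{15 - 11}{4} = 3 + \frac{1}{4} \cdot 4 = 3 + 1 = 4$)
$11 c{\left(3,H \right)} = 11 \cdot 4 = 44$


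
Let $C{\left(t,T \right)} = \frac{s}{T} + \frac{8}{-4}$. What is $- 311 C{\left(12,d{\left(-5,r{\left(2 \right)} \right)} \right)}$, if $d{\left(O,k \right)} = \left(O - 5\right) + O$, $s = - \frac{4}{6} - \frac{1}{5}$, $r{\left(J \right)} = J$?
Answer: $\frac{135907}{225} \approx 604.03$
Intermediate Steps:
$s = - \frac{13}{15}$ ($s = \left(-4\right) \frac{1}{6} - \frac{1}{5} = - \frac{2}{3} - \frac{1}{5} = - \frac{13}{15} \approx -0.86667$)
$d{\left(O,k \right)} = -5 + 2 O$ ($d{\left(O,k \right)} = \left(-5 + O\right) + O = -5 + 2 O$)
$C{\left(t,T \right)} = -2 - \frac{13}{15 T}$ ($C{\left(t,T \right)} = - \frac{13}{15 T} + \frac{8}{-4} = - \frac{13}{15 T} + 8 \left(- \frac{1}{4}\right) = - \frac{13}{15 T} - 2 = -2 - \frac{13}{15 T}$)
$- 311 C{\left(12,d{\left(-5,r{\left(2 \right)} \right)} \right)} = - 311 \left(-2 - \frac{13}{15 \left(-5 + 2 \left(-5\right)\right)}\right) = - 311 \left(-2 - \frac{13}{15 \left(-5 - 10\right)}\right) = - 311 \left(-2 - \frac{13}{15 \left(-15\right)}\right) = - 311 \left(-2 - - \frac{13}{225}\right) = - 311 \left(-2 + \frac{13}{225}\right) = \left(-311\right) \left(- \frac{437}{225}\right) = \frac{135907}{225}$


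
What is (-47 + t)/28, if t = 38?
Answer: -9/28 ≈ -0.32143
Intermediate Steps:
(-47 + t)/28 = (-47 + 38)/28 = -9*1/28 = -9/28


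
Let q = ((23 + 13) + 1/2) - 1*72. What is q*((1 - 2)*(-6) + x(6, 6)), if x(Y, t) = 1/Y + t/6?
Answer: -3053/12 ≈ -254.42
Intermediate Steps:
q = -71/2 (q = (36 + ½) - 72 = 73/2 - 72 = -71/2 ≈ -35.500)
x(Y, t) = 1/Y + t/6 (x(Y, t) = 1/Y + t*(⅙) = 1/Y + t/6)
q*((1 - 2)*(-6) + x(6, 6)) = -71*((1 - 2)*(-6) + (1/6 + (⅙)*6))/2 = -71*(-1*(-6) + (⅙ + 1))/2 = -71*(6 + 7/6)/2 = -71/2*43/6 = -3053/12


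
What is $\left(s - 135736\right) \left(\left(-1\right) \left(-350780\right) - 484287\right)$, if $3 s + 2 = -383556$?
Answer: $\frac{105572796362}{3} \approx 3.5191 \cdot 10^{10}$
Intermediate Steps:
$s = - \frac{383558}{3}$ ($s = - \frac{2}{3} + \frac{1}{3} \left(-383556\right) = - \frac{2}{3} - 127852 = - \frac{383558}{3} \approx -1.2785 \cdot 10^{5}$)
$\left(s - 135736\right) \left(\left(-1\right) \left(-350780\right) - 484287\right) = \left(- \frac{383558}{3} - 135736\right) \left(\left(-1\right) \left(-350780\right) - 484287\right) = - \frac{790766 \left(350780 - 484287\right)}{3} = \left(- \frac{790766}{3}\right) \left(-133507\right) = \frac{105572796362}{3}$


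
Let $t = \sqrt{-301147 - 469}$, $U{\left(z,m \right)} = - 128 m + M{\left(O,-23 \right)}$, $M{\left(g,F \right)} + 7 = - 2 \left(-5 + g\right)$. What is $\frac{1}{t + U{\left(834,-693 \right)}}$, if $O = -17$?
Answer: $\frac{88741}{7875266697} - \frac{4 i \sqrt{18851}}{7875266697} \approx 1.1268 \cdot 10^{-5} - 6.9737 \cdot 10^{-8} i$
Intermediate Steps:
$M{\left(g,F \right)} = 3 - 2 g$ ($M{\left(g,F \right)} = -7 - 2 \left(-5 + g\right) = -7 - \left(-10 + 2 g\right) = 3 - 2 g$)
$U{\left(z,m \right)} = 37 - 128 m$ ($U{\left(z,m \right)} = - 128 m + \left(3 - -34\right) = - 128 m + \left(3 + 34\right) = - 128 m + 37 = 37 - 128 m$)
$t = 4 i \sqrt{18851}$ ($t = \sqrt{-301616} = 4 i \sqrt{18851} \approx 549.2 i$)
$\frac{1}{t + U{\left(834,-693 \right)}} = \frac{1}{4 i \sqrt{18851} + \left(37 - -88704\right)} = \frac{1}{4 i \sqrt{18851} + \left(37 + 88704\right)} = \frac{1}{4 i \sqrt{18851} + 88741} = \frac{1}{88741 + 4 i \sqrt{18851}}$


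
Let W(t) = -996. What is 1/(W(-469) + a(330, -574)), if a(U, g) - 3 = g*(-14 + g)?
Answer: 1/336519 ≈ 2.9716e-6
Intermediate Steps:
a(U, g) = 3 + g*(-14 + g)
1/(W(-469) + a(330, -574)) = 1/(-996 + (3 + (-574)**2 - 14*(-574))) = 1/(-996 + (3 + 329476 + 8036)) = 1/(-996 + 337515) = 1/336519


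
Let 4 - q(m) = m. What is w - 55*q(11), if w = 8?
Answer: 393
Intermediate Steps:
q(m) = 4 - m
w - 55*q(11) = 8 - 55*(4 - 1*11) = 8 - 55*(4 - 11) = 8 - 55*(-7) = 8 + 385 = 393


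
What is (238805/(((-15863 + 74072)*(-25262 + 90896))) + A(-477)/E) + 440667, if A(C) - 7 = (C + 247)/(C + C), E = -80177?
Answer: 7154103382496869986331/16234715517495786 ≈ 4.4067e+5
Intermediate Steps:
A(C) = 7 + (247 + C)/(2*C) (A(C) = 7 + (C + 247)/(C + C) = 7 + (247 + C)/((2*C)) = 7 + (247 + C)*(1/(2*C)) = 7 + (247 + C)/(2*C))
(238805/(((-15863 + 74072)*(-25262 + 90896))) + A(-477)/E) + 440667 = (238805/(((-15863 + 74072)*(-25262 + 90896))) + ((½)*(247 + 15*(-477))/(-477))/(-80177)) + 440667 = (238805/((58209*65634)) + ((½)*(-1/477)*(247 - 7155))*(-1/80177)) + 440667 = (238805/3820489506 + ((½)*(-1/477)*(-6908))*(-1/80177)) + 440667 = (238805*(1/3820489506) + (3454/477)*(-1/80177)) + 440667 = (238805/3820489506 - 3454/38244429) + 440667 = -451445542931/16234715517495786 + 440667 = 7154103382496869986331/16234715517495786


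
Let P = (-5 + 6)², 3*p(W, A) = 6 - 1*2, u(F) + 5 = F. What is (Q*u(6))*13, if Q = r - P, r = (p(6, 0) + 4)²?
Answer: 3211/9 ≈ 356.78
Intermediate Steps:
u(F) = -5 + F
p(W, A) = 4/3 (p(W, A) = (6 - 1*2)/3 = (6 - 2)/3 = (⅓)*4 = 4/3)
P = 1 (P = 1² = 1)
r = 256/9 (r = (4/3 + 4)² = (16/3)² = 256/9 ≈ 28.444)
Q = 247/9 (Q = 256/9 - 1*1 = 256/9 - 1 = 247/9 ≈ 27.444)
(Q*u(6))*13 = (247*(-5 + 6)/9)*13 = ((247/9)*1)*13 = (247/9)*13 = 3211/9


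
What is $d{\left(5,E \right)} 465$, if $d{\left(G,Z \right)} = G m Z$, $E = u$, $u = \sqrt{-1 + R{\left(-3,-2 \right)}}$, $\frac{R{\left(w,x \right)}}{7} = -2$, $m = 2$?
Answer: $4650 i \sqrt{15} \approx 18009.0 i$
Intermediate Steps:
$R{\left(w,x \right)} = -14$ ($R{\left(w,x \right)} = 7 \left(-2\right) = -14$)
$u = i \sqrt{15}$ ($u = \sqrt{-1 - 14} = \sqrt{-15} = i \sqrt{15} \approx 3.873 i$)
$E = i \sqrt{15} \approx 3.873 i$
$d{\left(G,Z \right)} = 2 G Z$ ($d{\left(G,Z \right)} = G 2 Z = 2 G Z$)
$d{\left(5,E \right)} 465 = 2 \cdot 5 i \sqrt{15} \cdot 465 = 10 i \sqrt{15} \cdot 465 = 4650 i \sqrt{15}$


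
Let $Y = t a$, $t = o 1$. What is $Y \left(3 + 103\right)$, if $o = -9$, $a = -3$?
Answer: $2862$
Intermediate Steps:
$t = -9$ ($t = \left(-9\right) 1 = -9$)
$Y = 27$ ($Y = \left(-9\right) \left(-3\right) = 27$)
$Y \left(3 + 103\right) = 27 \left(3 + 103\right) = 27 \cdot 106 = 2862$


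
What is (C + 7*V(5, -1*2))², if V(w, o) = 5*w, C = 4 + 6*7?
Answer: 48841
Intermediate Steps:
C = 46 (C = 4 + 42 = 46)
(C + 7*V(5, -1*2))² = (46 + 7*(5*5))² = (46 + 7*25)² = (46 + 175)² = 221² = 48841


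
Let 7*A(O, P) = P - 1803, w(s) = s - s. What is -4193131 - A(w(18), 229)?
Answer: -29350343/7 ≈ -4.1929e+6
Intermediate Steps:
w(s) = 0
A(O, P) = -1803/7 + P/7 (A(O, P) = (P - 1803)/7 = (-1803 + P)/7 = -1803/7 + P/7)
-4193131 - A(w(18), 229) = -4193131 - (-1803/7 + (⅐)*229) = -4193131 - (-1803/7 + 229/7) = -4193131 - 1*(-1574/7) = -4193131 + 1574/7 = -29350343/7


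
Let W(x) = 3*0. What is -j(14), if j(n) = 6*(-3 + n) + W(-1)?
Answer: -66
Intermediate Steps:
W(x) = 0
j(n) = -18 + 6*n (j(n) = 6*(-3 + n) + 0 = (-18 + 6*n) + 0 = -18 + 6*n)
-j(14) = -(-18 + 6*14) = -(-18 + 84) = -1*66 = -66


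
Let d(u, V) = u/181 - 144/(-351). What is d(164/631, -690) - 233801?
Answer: -1041401360657/4454229 ≈ -2.3380e+5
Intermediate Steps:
d(u, V) = 16/39 + u/181 (d(u, V) = u*(1/181) - 144*(-1/351) = u/181 + 16/39 = 16/39 + u/181)
d(164/631, -690) - 233801 = (16/39 + (164/631)/181) - 233801 = (16/39 + (164*(1/631))/181) - 233801 = (16/39 + (1/181)*(164/631)) - 233801 = (16/39 + 164/114211) - 233801 = 1833772/4454229 - 233801 = -1041401360657/4454229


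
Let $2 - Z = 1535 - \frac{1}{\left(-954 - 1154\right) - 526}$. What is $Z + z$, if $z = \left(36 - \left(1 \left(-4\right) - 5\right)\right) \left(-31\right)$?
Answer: $- \frac{7712353}{2634} \approx -2928.0$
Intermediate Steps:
$Z = - \frac{4037923}{2634}$ ($Z = 2 - \left(1535 - \frac{1}{\left(-954 - 1154\right) - 526}\right) = 2 - \left(1535 - \frac{1}{-2108 - 526}\right) = 2 - \left(1535 - \frac{1}{-2634}\right) = 2 - \left(1535 - - \frac{1}{2634}\right) = 2 - \left(1535 + \frac{1}{2634}\right) = 2 - \frac{4043191}{2634} = - \frac{4037923}{2634} \approx -1533.0$)
$z = -1395$ ($z = \left(36 - \left(-4 - 5\right)\right) \left(-31\right) = \left(36 - -9\right) \left(-31\right) = \left(36 + 9\right) \left(-31\right) = 45 \left(-31\right) = -1395$)
$Z + z = - \frac{4037923}{2634} - 1395 = - \frac{7712353}{2634}$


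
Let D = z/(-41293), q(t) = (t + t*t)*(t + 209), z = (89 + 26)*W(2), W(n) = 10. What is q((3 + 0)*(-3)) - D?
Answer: 594620350/41293 ≈ 14400.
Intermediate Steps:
z = 1150 (z = (89 + 26)*10 = 115*10 = 1150)
q(t) = (209 + t)*(t + t²) (q(t) = (t + t²)*(209 + t) = (209 + t)*(t + t²))
D = -1150/41293 (D = 1150/(-41293) = 1150*(-1/41293) = -1150/41293 ≈ -0.027850)
q((3 + 0)*(-3)) - D = ((3 + 0)*(-3))*(209 + ((3 + 0)*(-3))² + 210*((3 + 0)*(-3))) - 1*(-1150/41293) = (3*(-3))*(209 + (3*(-3))² + 210*(3*(-3))) + 1150/41293 = -9*(209 + (-9)² + 210*(-9)) + 1150/41293 = -9*(209 + 81 - 1890) + 1150/41293 = -9*(-1600) + 1150/41293 = 14400 + 1150/41293 = 594620350/41293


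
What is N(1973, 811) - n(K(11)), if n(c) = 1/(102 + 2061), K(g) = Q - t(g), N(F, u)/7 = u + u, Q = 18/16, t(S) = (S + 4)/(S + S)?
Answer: 24558701/2163 ≈ 11354.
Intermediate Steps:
t(S) = (4 + S)/(2*S) (t(S) = (4 + S)/((2*S)) = (4 + S)*(1/(2*S)) = (4 + S)/(2*S))
Q = 9/8 (Q = 18*(1/16) = 9/8 ≈ 1.1250)
N(F, u) = 14*u (N(F, u) = 7*(u + u) = 7*(2*u) = 14*u)
K(g) = 9/8 - (4 + g)/(2*g)
n(c) = 1/2163
N(1973, 811) - n(K(11)) = 14*811 - 1*1/2163 = 11354 - 1/2163 = 24558701/2163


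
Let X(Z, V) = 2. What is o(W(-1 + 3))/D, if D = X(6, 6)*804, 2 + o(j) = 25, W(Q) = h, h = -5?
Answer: 23/1608 ≈ 0.014303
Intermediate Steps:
W(Q) = -5
o(j) = 23 (o(j) = -2 + 25 = 23)
D = 1608 (D = 2*804 = 1608)
o(W(-1 + 3))/D = 23/1608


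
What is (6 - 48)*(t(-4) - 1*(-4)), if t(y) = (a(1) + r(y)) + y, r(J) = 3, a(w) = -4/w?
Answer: 42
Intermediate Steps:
t(y) = -1 + y (t(y) = (-4/1 + 3) + y = (-4*1 + 3) + y = (-4 + 3) + y = -1 + y)
(6 - 48)*(t(-4) - 1*(-4)) = (6 - 48)*((-1 - 4) - 1*(-4)) = -42*(-5 + 4) = -42*(-1) = 42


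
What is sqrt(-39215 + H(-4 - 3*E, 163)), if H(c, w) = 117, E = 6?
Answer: I*sqrt(39098) ≈ 197.73*I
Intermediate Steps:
sqrt(-39215 + H(-4 - 3*E, 163)) = sqrt(-39215 + 117) = sqrt(-39098) = I*sqrt(39098)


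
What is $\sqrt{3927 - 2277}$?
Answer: $5 \sqrt{66} \approx 40.62$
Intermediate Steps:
$\sqrt{3927 - 2277} = \sqrt{1650} = 5 \sqrt{66}$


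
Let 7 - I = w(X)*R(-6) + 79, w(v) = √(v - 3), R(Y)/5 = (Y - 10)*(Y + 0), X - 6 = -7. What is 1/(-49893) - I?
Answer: 3592295/49893 + 960*I ≈ 72.0 + 960.0*I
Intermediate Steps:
X = -1 (X = 6 - 7 = -1)
R(Y) = 5*Y*(-10 + Y) (R(Y) = 5*((Y - 10)*(Y + 0)) = 5*((-10 + Y)*Y) = 5*(Y*(-10 + Y)) = 5*Y*(-10 + Y))
w(v) = √(-3 + v)
I = -72 - 960*I (I = 7 - (√(-3 - 1)*(5*(-6)*(-10 - 6)) + 79) = 7 - (√(-4)*(5*(-6)*(-16)) + 79) = 7 - ((2*I)*480 + 79) = 7 - (960*I + 79) = 7 - (79 + 960*I) = 7 + (-79 - 960*I) = -72 - 960*I ≈ -72.0 - 960.0*I)
1/(-49893) - I = 1/(-49893) - (-72 - 960*I) = -1/49893 + (72 + 960*I) = 3592295/49893 + 960*I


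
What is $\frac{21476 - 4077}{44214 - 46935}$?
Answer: $- \frac{17399}{2721} \approx -6.3943$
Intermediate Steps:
$\frac{21476 - 4077}{44214 - 46935} = \frac{21476 - 4077}{-2721} = 17399 \left(- \frac{1}{2721}\right) = - \frac{17399}{2721}$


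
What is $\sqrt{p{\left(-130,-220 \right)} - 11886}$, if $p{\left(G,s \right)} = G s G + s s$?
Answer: $3 i \sqrt{409054} \approx 1918.7 i$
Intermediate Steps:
$p{\left(G,s \right)} = s^{2} + s G^{2}$ ($p{\left(G,s \right)} = s G^{2} + s^{2} = s^{2} + s G^{2}$)
$\sqrt{p{\left(-130,-220 \right)} - 11886} = \sqrt{- 220 \left(-220 + \left(-130\right)^{2}\right) - 11886} = \sqrt{- 220 \left(-220 + 16900\right) - 11886} = \sqrt{\left(-220\right) 16680 - 11886} = \sqrt{-3669600 - 11886} = \sqrt{-3681486} = 3 i \sqrt{409054}$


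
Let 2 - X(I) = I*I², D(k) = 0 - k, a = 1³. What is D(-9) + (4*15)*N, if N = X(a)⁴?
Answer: 69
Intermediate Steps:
a = 1
D(k) = -k
X(I) = 2 - I³ (X(I) = 2 - I*I² = 2 - I³)
N = 1 (N = (2 - 1*1³)⁴ = (2 - 1*1)⁴ = (2 - 1)⁴ = 1⁴ = 1)
D(-9) + (4*15)*N = -1*(-9) + (4*15)*1 = 9 + 60*1 = 9 + 60 = 69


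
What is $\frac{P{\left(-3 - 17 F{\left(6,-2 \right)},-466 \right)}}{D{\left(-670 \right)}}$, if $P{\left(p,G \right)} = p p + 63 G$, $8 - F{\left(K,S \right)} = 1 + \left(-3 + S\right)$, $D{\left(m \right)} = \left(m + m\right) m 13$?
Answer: $\frac{13491}{11671400} \approx 0.0011559$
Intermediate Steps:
$D{\left(m \right)} = 26 m^{2}$ ($D{\left(m \right)} = 2 m m 13 = 2 m^{2} \cdot 13 = 26 m^{2}$)
$F{\left(K,S \right)} = 10 - S$ ($F{\left(K,S \right)} = 8 - \left(1 + \left(-3 + S\right)\right) = 8 - \left(-2 + S\right) = 10 - S$)
$P{\left(p,G \right)} = p^{2} + 63 G$
$\frac{P{\left(-3 - 17 F{\left(6,-2 \right)},-466 \right)}}{D{\left(-670 \right)}} = \frac{\left(-3 - 17 \left(10 - -2\right)\right)^{2} + 63 \left(-466\right)}{26 \left(-670\right)^{2}} = \frac{\left(-3 - 17 \left(10 + 2\right)\right)^{2} - 29358}{26 \cdot 448900} = \frac{\left(-3 - 204\right)^{2} - 29358}{11671400} = \left(\left(-3 - 204\right)^{2} - 29358\right) \frac{1}{11671400} = \left(\left(-207\right)^{2} - 29358\right) \frac{1}{11671400} = \left(42849 - 29358\right) \frac{1}{11671400} = 13491 \cdot \frac{1}{11671400} = \frac{13491}{11671400}$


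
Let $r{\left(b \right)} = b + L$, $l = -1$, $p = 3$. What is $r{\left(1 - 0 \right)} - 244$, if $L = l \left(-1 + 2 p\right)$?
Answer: $-248$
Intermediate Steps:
$L = -5$ ($L = - (-1 + 2 \cdot 3) = - (-1 + 6) = \left(-1\right) 5 = -5$)
$r{\left(b \right)} = -5 + b$ ($r{\left(b \right)} = b - 5 = -5 + b$)
$r{\left(1 - 0 \right)} - 244 = \left(-5 + \left(1 - 0\right)\right) - 244 = \left(-5 + \left(1 + \left(-1 + 1\right)\right)\right) - 244 = \left(-5 + \left(1 + 0\right)\right) - 244 = \left(-5 + 1\right) - 244 = -4 - 244 = -248$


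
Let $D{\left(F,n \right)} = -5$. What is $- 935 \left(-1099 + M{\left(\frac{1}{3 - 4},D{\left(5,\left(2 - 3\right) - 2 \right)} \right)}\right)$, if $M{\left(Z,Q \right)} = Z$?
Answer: $1028500$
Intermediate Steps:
$- 935 \left(-1099 + M{\left(\frac{1}{3 - 4},D{\left(5,\left(2 - 3\right) - 2 \right)} \right)}\right) = - 935 \left(-1099 + \frac{1}{3 - 4}\right) = - 935 \left(-1099 + \frac{1}{-1}\right) = - 935 \left(-1099 - 1\right) = \left(-935\right) \left(-1100\right) = 1028500$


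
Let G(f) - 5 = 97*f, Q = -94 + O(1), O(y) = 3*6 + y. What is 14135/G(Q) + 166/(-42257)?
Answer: -119701903/61441678 ≈ -1.9482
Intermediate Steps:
O(y) = 18 + y
Q = -75 (Q = -94 + (18 + 1) = -94 + 19 = -75)
G(f) = 5 + 97*f
14135/G(Q) + 166/(-42257) = 14135/(5 + 97*(-75)) + 166/(-42257) = 14135/(5 - 7275) + 166*(-1/42257) = 14135/(-7270) - 166/42257 = 14135*(-1/7270) - 166/42257 = -2827/1454 - 166/42257 = -119701903/61441678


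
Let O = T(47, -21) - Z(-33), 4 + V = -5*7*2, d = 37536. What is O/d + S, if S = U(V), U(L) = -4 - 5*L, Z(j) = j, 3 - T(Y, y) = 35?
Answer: 13738177/37536 ≈ 366.00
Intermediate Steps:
V = -74 (V = -4 - 5*7*2 = -4 - 35*2 = -4 - 70 = -74)
T(Y, y) = -32 (T(Y, y) = 3 - 1*35 = 3 - 35 = -32)
O = 1 (O = -32 - 1*(-33) = -32 + 33 = 1)
S = 366 (S = -4 - 5*(-74) = -4 + 370 = 366)
O/d + S = 1/37536 + 366 = 13738177/37536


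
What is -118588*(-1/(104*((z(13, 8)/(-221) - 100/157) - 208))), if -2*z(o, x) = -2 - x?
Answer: -79127843/14479722 ≈ -5.4647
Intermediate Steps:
z(o, x) = 1 + x/2 (z(o, x) = -(-2 - x)/2 = 1 + x/2)
-118588*(-1/(104*((z(13, 8)/(-221) - 100/157) - 208))) = -118588*(-1/(104*(((1 + (1/2)*8)/(-221) - 100/157) - 208))) = -118588*(-1/(104*(((1 + 4)*(-1/221) - 100*1/157) - 208))) = -118588*(-1/(104*((5*(-1/221) - 100/157) - 208))) = -118588*(-1/(104*((-5/221 - 100/157) - 208))) = -118588*(-1/(104*(-22885/34697 - 208))) = -118588/((-7239861/34697*(-104))) = -118588/57918888/2669 = -118588*2669/57918888 = -79127843/14479722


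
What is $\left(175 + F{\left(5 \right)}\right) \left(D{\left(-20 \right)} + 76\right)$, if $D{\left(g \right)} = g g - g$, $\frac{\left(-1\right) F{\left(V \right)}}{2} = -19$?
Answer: $105648$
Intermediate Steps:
$F{\left(V \right)} = 38$ ($F{\left(V \right)} = \left(-2\right) \left(-19\right) = 38$)
$D{\left(g \right)} = g^{2} - g$
$\left(175 + F{\left(5 \right)}\right) \left(D{\left(-20 \right)} + 76\right) = \left(175 + 38\right) \left(- 20 \left(-1 - 20\right) + 76\right) = 213 \left(\left(-20\right) \left(-21\right) + 76\right) = 213 \left(420 + 76\right) = 213 \cdot 496 = 105648$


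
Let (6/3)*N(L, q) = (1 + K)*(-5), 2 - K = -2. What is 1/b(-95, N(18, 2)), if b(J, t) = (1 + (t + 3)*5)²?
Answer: 4/8649 ≈ 0.00046248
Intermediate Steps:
K = 4 (K = 2 - 1*(-2) = 2 + 2 = 4)
N(L, q) = -25/2 (N(L, q) = ((1 + 4)*(-5))/2 = (5*(-5))/2 = (½)*(-25) = -25/2)
b(J, t) = (16 + 5*t)² (b(J, t) = (1 + (3 + t)*5)² = (1 + (15 + 5*t))² = (16 + 5*t)²)
1/b(-95, N(18, 2)) = 1/((16 + 5*(-25/2))²) = 1/((16 - 125/2)²) = 1/((-93/2)²) = 1/(8649/4) = 4/8649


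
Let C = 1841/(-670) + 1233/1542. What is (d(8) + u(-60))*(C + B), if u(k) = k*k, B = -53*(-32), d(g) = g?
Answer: 526224613552/86095 ≈ 6.1121e+6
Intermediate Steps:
B = 1696
u(k) = k²
C = -167726/86095 (C = 1841*(-1/670) + 1233*(1/1542) = -1841/670 + 411/514 = -167726/86095 ≈ -1.9482)
(d(8) + u(-60))*(C + B) = (8 + (-60)²)*(-167726/86095 + 1696) = (8 + 3600)*(145849394/86095) = 3608*(145849394/86095) = 526224613552/86095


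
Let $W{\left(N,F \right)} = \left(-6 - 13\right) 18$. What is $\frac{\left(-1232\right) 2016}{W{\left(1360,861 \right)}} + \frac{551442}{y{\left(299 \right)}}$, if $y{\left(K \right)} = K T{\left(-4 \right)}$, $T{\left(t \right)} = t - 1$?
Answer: $\frac{195808682}{28405} \approx 6893.5$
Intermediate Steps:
$T{\left(t \right)} = -1 + t$
$y{\left(K \right)} = - 5 K$ ($y{\left(K \right)} = K \left(-1 - 4\right) = K \left(-5\right) = - 5 K$)
$W{\left(N,F \right)} = -342$ ($W{\left(N,F \right)} = \left(-19\right) 18 = -342$)
$\frac{\left(-1232\right) 2016}{W{\left(1360,861 \right)}} + \frac{551442}{y{\left(299 \right)}} = \frac{\left(-1232\right) 2016}{-342} + \frac{551442}{\left(-5\right) 299} = \left(-2483712\right) \left(- \frac{1}{342}\right) + \frac{551442}{-1495} = \frac{137984}{19} + 551442 \left(- \frac{1}{1495}\right) = \frac{137984}{19} - \frac{551442}{1495} = \frac{195808682}{28405}$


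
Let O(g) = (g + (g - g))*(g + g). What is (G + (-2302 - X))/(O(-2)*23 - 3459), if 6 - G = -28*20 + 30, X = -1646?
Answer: 24/655 ≈ 0.036641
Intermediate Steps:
O(g) = 2*g² (O(g) = (g + 0)*(2*g) = g*(2*g) = 2*g²)
G = 536 (G = 6 - (-28*20 + 30) = 6 - (-560 + 30) = 6 - 1*(-530) = 6 + 530 = 536)
(G + (-2302 - X))/(O(-2)*23 - 3459) = (536 + (-2302 - 1*(-1646)))/((2*(-2)²)*23 - 3459) = (536 + (-2302 + 1646))/((2*4)*23 - 3459) = (536 - 656)/(8*23 - 3459) = -120/(184 - 3459) = -120/(-3275) = -120*(-1/3275) = 24/655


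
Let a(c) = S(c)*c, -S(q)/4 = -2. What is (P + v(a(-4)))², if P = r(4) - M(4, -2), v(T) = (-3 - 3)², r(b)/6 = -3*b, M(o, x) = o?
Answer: 1600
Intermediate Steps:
r(b) = -18*b (r(b) = 6*(-3*b) = -18*b)
S(q) = 8 (S(q) = -4*(-2) = 8)
a(c) = 8*c
v(T) = 36 (v(T) = (-6)² = 36)
P = -76 (P = -18*4 - 1*4 = -72 - 4 = -76)
(P + v(a(-4)))² = (-76 + 36)² = (-40)² = 1600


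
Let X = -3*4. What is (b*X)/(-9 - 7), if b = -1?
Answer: -¾ ≈ -0.75000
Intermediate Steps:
X = -12
(b*X)/(-9 - 7) = (-1*(-12))/(-9 - 7) = 12/(-16) = 12*(-1/16) = -¾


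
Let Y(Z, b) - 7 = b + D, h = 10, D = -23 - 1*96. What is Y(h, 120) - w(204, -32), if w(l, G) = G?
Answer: 40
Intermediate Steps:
D = -119 (D = -23 - 96 = -119)
Y(Z, b) = -112 + b (Y(Z, b) = 7 + (b - 119) = 7 + (-119 + b) = -112 + b)
Y(h, 120) - w(204, -32) = (-112 + 120) - 1*(-32) = 8 + 32 = 40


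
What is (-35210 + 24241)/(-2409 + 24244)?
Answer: -10969/21835 ≈ -0.50236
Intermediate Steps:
(-35210 + 24241)/(-2409 + 24244) = -10969/21835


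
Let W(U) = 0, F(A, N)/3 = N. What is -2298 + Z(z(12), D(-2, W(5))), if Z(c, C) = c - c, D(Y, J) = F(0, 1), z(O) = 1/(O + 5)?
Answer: -2298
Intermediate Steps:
F(A, N) = 3*N
z(O) = 1/(5 + O)
D(Y, J) = 3 (D(Y, J) = 3*1 = 3)
Z(c, C) = 0
-2298 + Z(z(12), D(-2, W(5))) = -2298 + 0 = -2298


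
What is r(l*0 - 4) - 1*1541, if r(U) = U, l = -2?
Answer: -1545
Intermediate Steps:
r(l*0 - 4) - 1*1541 = (-2*0 - 4) - 1*1541 = (0 - 4) - 1541 = -4 - 1541 = -1545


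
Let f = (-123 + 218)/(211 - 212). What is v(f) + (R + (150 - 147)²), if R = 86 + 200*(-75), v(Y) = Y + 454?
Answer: -14546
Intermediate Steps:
f = -95 (f = 95/(-1) = 95*(-1) = -95)
v(Y) = 454 + Y
R = -14914 (R = 86 - 15000 = -14914)
v(f) + (R + (150 - 147)²) = (454 - 95) + (-14914 + (150 - 147)²) = 359 + (-14914 + 3²) = 359 + (-14914 + 9) = 359 - 14905 = -14546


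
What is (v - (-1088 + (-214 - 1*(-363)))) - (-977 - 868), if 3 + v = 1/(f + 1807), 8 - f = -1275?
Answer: 8593291/3090 ≈ 2781.0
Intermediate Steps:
f = 1283 (f = 8 - 1*(-1275) = 8 + 1275 = 1283)
v = -9269/3090 (v = -3 + 1/(1283 + 1807) = -3 + 1/3090 = -9269/3090 ≈ -2.9997)
(v - (-1088 + (-214 - 1*(-363)))) - (-977 - 868) = (-9269/3090 - (-1088 + (-214 - 1*(-363)))) - (-977 - 868) = (-9269/3090 - (-1088 + (-214 + 363))) - 1*(-1845) = (-9269/3090 - (-1088 + 149)) + 1845 = (-9269/3090 - 1*(-939)) + 1845 = (-9269/3090 + 939) + 1845 = 2892241/3090 + 1845 = 8593291/3090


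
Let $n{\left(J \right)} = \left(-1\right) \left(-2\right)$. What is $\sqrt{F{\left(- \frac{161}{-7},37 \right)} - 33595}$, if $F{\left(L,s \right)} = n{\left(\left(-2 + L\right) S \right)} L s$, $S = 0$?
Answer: $i \sqrt{31893} \approx 178.59 i$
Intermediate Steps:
$n{\left(J \right)} = 2$
$F{\left(L,s \right)} = 2 L s$
$\sqrt{F{\left(- \frac{161}{-7},37 \right)} - 33595} = \sqrt{2 \left(- \frac{161}{-7}\right) 37 - 33595} = \sqrt{2 \left(\left(-161\right) \left(- \frac{1}{7}\right)\right) 37 - 33595} = \sqrt{2 \cdot 23 \cdot 37 - 33595} = \sqrt{1702 - 33595} = \sqrt{-31893} = i \sqrt{31893}$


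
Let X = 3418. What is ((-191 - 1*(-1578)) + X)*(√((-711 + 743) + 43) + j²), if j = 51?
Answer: 12497805 + 24025*√3 ≈ 1.2539e+7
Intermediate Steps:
((-191 - 1*(-1578)) + X)*(√((-711 + 743) + 43) + j²) = ((-191 - 1*(-1578)) + 3418)*(√((-711 + 743) + 43) + 51²) = ((-191 + 1578) + 3418)*(√(32 + 43) + 2601) = (1387 + 3418)*(√75 + 2601) = 4805*(5*√3 + 2601) = 4805*(2601 + 5*√3) = 12497805 + 24025*√3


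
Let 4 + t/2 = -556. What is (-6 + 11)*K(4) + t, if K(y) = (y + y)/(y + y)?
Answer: -1115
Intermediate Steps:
t = -1120 (t = -8 + 2*(-556) = -8 - 1112 = -1120)
K(y) = 1 (K(y) = (2*y)/((2*y)) = (2*y)*(1/(2*y)) = 1)
(-6 + 11)*K(4) + t = (-6 + 11)*1 - 1120 = 5*1 - 1120 = 5 - 1120 = -1115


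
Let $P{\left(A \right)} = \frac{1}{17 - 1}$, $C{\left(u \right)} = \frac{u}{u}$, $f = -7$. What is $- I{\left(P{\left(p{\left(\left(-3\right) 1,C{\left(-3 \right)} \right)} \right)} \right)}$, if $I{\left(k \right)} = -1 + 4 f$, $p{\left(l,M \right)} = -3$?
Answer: $29$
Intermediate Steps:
$C{\left(u \right)} = 1$
$P{\left(A \right)} = \frac{1}{16}$
$I{\left(k \right)} = -29$ ($I{\left(k \right)} = -1 + 4 \left(-7\right) = -1 - 28 = -29$)
$- I{\left(P{\left(p{\left(\left(-3\right) 1,C{\left(-3 \right)} \right)} \right)} \right)} = \left(-1\right) \left(-29\right) = 29$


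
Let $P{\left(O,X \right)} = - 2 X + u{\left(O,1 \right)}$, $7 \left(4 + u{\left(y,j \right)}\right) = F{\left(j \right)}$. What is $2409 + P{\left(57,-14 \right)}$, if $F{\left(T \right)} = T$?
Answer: $\frac{17032}{7} \approx 2433.1$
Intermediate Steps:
$u{\left(y,j \right)} = -4 + \frac{j}{7}$
$P{\left(O,X \right)} = - \frac{27}{7} - 2 X$ ($P{\left(O,X \right)} = - 2 X + \left(-4 + \frac{1}{7} \cdot 1\right) = - 2 X + \left(-4 + \frac{1}{7}\right) = - 2 X - \frac{27}{7} = - \frac{27}{7} - 2 X$)
$2409 + P{\left(57,-14 \right)} = 2409 - - \frac{169}{7} = 2409 + \left(- \frac{27}{7} + 28\right) = 2409 + \frac{169}{7} = \frac{17032}{7}$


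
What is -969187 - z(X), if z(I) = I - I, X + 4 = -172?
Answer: -969187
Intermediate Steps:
X = -176 (X = -4 - 172 = -176)
z(I) = 0
-969187 - z(X) = -969187 - 1*0 = -969187 + 0 = -969187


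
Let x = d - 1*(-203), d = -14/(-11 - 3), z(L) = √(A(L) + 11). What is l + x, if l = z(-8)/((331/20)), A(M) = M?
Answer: 204 + 20*√3/331 ≈ 204.10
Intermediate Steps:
z(L) = √(11 + L) (z(L) = √(L + 11) = √(11 + L))
l = 20*√3/331 (l = √(11 - 8)/((331/20)) = √3/((331*(1/20))) = √3/(331/20) = √3*(20/331) = 20*√3/331 ≈ 0.10466)
d = 1 (d = -14/(-14) = -14*(-1/14) = 1)
x = 204 (x = 1 - 1*(-203) = 1 + 203 = 204)
l + x = 20*√3/331 + 204 = 204 + 20*√3/331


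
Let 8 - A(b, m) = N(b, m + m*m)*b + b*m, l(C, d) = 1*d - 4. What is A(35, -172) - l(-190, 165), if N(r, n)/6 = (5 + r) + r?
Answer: -9883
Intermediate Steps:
l(C, d) = -4 + d (l(C, d) = d - 4 = -4 + d)
N(r, n) = 30 + 12*r (N(r, n) = 6*((5 + r) + r) = 6*(5 + 2*r) = 30 + 12*r)
A(b, m) = 8 - b*m - b*(30 + 12*b) (A(b, m) = 8 - ((30 + 12*b)*b + b*m) = 8 - (b*(30 + 12*b) + b*m) = 8 - (b*m + b*(30 + 12*b)) = 8 + (-b*m - b*(30 + 12*b)) = 8 - b*m - b*(30 + 12*b))
A(35, -172) - l(-190, 165) = (8 - 1*35*(-172) - 6*35*(5 + 2*35)) - (-4 + 165) = (8 + 6020 - 6*35*(5 + 70)) - 1*161 = (8 + 6020 - 6*35*75) - 161 = (8 + 6020 - 15750) - 161 = -9722 - 161 = -9883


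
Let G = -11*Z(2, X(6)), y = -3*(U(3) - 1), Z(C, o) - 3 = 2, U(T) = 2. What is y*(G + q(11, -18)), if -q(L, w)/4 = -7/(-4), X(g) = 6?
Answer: 186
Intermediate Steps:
q(L, w) = -7 (q(L, w) = -(-28)/(-4) = -(-28)*(-1)/4 = -4*7/4 = -7)
Z(C, o) = 5 (Z(C, o) = 3 + 2 = 5)
y = -3 (y = -3*(2 - 1) = -3*1 = -3)
G = -55 (G = -11*5 = -55)
y*(G + q(11, -18)) = -3*(-55 - 7) = -3*(-62) = 186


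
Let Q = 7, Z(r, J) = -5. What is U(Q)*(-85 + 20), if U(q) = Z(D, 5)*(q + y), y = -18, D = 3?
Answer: -3575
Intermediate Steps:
U(q) = 90 - 5*q (U(q) = -5*(q - 18) = -5*(-18 + q) = 90 - 5*q)
U(Q)*(-85 + 20) = (90 - 5*7)*(-85 + 20) = (90 - 35)*(-65) = 55*(-65) = -3575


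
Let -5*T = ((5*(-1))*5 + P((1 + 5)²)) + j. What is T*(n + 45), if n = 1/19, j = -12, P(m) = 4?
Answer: 28248/95 ≈ 297.35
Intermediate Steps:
n = 1/19 ≈ 0.052632
T = 33/5 (T = -(((5*(-1))*5 + 4) - 12)/5 = -((-5*5 + 4) - 12)/5 = -((-25 + 4) - 12)/5 = -(-21 - 12)/5 = -⅕*(-33) = 33/5 ≈ 6.6000)
T*(n + 45) = 33*(1/19 + 45)/5 = (33/5)*(856/19) = 28248/95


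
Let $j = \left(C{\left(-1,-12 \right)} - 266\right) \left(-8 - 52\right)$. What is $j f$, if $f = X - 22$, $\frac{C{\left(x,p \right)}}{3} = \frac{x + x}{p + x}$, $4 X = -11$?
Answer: $- \frac{5126220}{13} \approx -3.9432 \cdot 10^{5}$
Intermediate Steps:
$X = - \frac{11}{4}$ ($X = \frac{1}{4} \left(-11\right) = - \frac{11}{4} \approx -2.75$)
$C{\left(x,p \right)} = \frac{6 x}{p + x}$ ($C{\left(x,p \right)} = 3 \frac{x + x}{p + x} = 3 \frac{2 x}{p + x} = \frac{6 x}{p + x}$)
$j = \frac{207120}{13}$ ($j = \left(6 \left(-1\right) \frac{1}{-12 - 1} - 266\right) \left(-8 - 52\right) = \left(6 \left(-1\right) \frac{1}{-13} - 266\right) \left(-60\right) = \left(6 \left(-1\right) \left(- \frac{1}{13}\right) - 266\right) \left(-60\right) = \left(\frac{6}{13} - 266\right) \left(-60\right) = \left(- \frac{3452}{13}\right) \left(-60\right) = \frac{207120}{13} \approx 15932.0$)
$f = - \frac{99}{4}$ ($f = - \frac{11}{4} - 22 = - \frac{99}{4} \approx -24.75$)
$j f = \frac{207120}{13} \left(- \frac{99}{4}\right) = - \frac{5126220}{13}$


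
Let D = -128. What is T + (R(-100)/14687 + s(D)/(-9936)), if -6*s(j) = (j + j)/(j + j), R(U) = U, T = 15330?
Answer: 13422638396447/875580192 ≈ 15330.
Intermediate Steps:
s(j) = -⅙ (s(j) = -(j + j)/(6*(j + j)) = -2*j/(6*(2*j)) = -2*j*1/(2*j)/6 = -⅙*1 = -⅙)
T + (R(-100)/14687 + s(D)/(-9936)) = 15330 + (-100/14687 - ⅙/(-9936)) = 15330 + (-100*1/14687 - ⅙*(-1/9936)) = 15330 + (-100/14687 + 1/59616) = 15330 - 5946913/875580192 = 13422638396447/875580192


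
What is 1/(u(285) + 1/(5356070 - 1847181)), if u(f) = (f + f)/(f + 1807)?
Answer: 3670297894/1000034411 ≈ 3.6702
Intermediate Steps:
u(f) = 2*f/(1807 + f) (u(f) = (2*f)/(1807 + f) = 2*f/(1807 + f))
1/(u(285) + 1/(5356070 - 1847181)) = 1/(2*285/(1807 + 285) + 1/(5356070 - 1847181)) = 1/(2*285/2092 + 1/3508889) = 1/(2*285*(1/2092) + 1/3508889) = 1/(285/1046 + 1/3508889) = 1/(1000034411/3670297894) = 3670297894/1000034411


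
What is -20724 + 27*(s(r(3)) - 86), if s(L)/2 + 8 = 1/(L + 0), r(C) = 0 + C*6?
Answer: -23475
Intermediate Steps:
r(C) = 6*C (r(C) = 0 + 6*C = 6*C)
s(L) = -16 + 2/L (s(L) = -16 + 2/(L + 0) = -16 + 2/L)
-20724 + 27*(s(r(3)) - 86) = -20724 + 27*((-16 + 2/((6*3))) - 86) = -20724 + 27*((-16 + 2/18) - 86) = -20724 + 27*((-16 + 2*(1/18)) - 86) = -20724 + 27*((-16 + 1/9) - 86) = -20724 + 27*(-143/9 - 86) = -20724 + 27*(-917/9) = -20724 - 2751 = -23475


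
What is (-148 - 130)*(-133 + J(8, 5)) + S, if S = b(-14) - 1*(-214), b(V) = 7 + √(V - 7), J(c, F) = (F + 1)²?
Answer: 27187 + I*√21 ≈ 27187.0 + 4.5826*I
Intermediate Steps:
J(c, F) = (1 + F)²
b(V) = 7 + √(-7 + V)
S = 221 + I*√21 (S = (7 + √(-7 - 14)) - 1*(-214) = (7 + √(-21)) + 214 = (7 + I*√21) + 214 = 221 + I*√21 ≈ 221.0 + 4.5826*I)
(-148 - 130)*(-133 + J(8, 5)) + S = (-148 - 130)*(-133 + (1 + 5)²) + (221 + I*√21) = -278*(-133 + 6²) + (221 + I*√21) = -278*(-133 + 36) + (221 + I*√21) = -278*(-97) + (221 + I*√21) = 26966 + (221 + I*√21) = 27187 + I*√21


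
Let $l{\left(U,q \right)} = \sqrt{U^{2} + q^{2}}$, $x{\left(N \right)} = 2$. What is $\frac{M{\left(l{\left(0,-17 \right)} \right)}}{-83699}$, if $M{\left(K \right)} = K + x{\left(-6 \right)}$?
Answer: $- \frac{19}{83699} \approx -0.000227$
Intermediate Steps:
$M{\left(K \right)} = 2 + K$ ($M{\left(K \right)} = K + 2 = 2 + K$)
$\frac{M{\left(l{\left(0,-17 \right)} \right)}}{-83699} = \frac{2 + \sqrt{0^{2} + \left(-17\right)^{2}}}{-83699} = \left(2 + \sqrt{0 + 289}\right) \left(- \frac{1}{83699}\right) = \left(2 + \sqrt{289}\right) \left(- \frac{1}{83699}\right) = \left(2 + 17\right) \left(- \frac{1}{83699}\right) = 19 \left(- \frac{1}{83699}\right) = - \frac{19}{83699}$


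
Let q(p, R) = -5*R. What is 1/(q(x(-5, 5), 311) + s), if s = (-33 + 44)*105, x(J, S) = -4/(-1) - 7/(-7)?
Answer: -1/400 ≈ -0.0025000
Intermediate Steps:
x(J, S) = 5 (x(J, S) = -4*(-1) - 7*(-1/7) = 4 + 1 = 5)
s = 1155 (s = 11*105 = 1155)
1/(q(x(-5, 5), 311) + s) = 1/(-5*311 + 1155) = 1/(-1555 + 1155) = 1/(-400) = -1/400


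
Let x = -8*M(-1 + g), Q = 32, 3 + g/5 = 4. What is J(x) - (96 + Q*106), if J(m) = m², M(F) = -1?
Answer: -3424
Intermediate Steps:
g = 5 (g = -15 + 5*4 = -15 + 20 = 5)
x = 8 (x = -8*(-1) = 8)
J(x) - (96 + Q*106) = 8² - (96 + 32*106) = 64 - (96 + 3392) = 64 - 1*3488 = 64 - 3488 = -3424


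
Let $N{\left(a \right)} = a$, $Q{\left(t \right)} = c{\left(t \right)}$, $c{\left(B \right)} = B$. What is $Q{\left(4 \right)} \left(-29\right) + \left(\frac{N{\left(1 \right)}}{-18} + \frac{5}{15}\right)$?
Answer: $- \frac{2083}{18} \approx -115.72$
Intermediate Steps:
$Q{\left(t \right)} = t$
$Q{\left(4 \right)} \left(-29\right) + \left(\frac{N{\left(1 \right)}}{-18} + \frac{5}{15}\right) = 4 \left(-29\right) + \left(1 \frac{1}{-18} + \frac{5}{15}\right) = -116 + \left(1 \left(- \frac{1}{18}\right) + 5 \cdot \frac{1}{15}\right) = -116 + \left(- \frac{1}{18} + \frac{1}{3}\right) = -116 + \frac{5}{18} = - \frac{2083}{18}$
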